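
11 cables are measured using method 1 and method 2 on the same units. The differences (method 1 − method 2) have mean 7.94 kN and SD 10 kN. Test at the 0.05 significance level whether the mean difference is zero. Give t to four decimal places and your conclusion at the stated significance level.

H0: μ_d = 0; H1: μ_d ≠ 0 (paired t-test on the differences, two-sided).
t = d̄/(s_d/√n) = 7.94/(10/√11) = 2.6334
df = n − 1 = 10
Two-sided p-value ≈ 0.025
Since p ≈ 0.025 < α = 0.05, reject H0; the data support H1.

t = 2.6334; reject H0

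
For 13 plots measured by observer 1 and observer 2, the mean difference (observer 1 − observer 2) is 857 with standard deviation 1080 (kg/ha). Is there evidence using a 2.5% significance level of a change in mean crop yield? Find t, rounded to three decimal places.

H0: μ_d = 0; H1: μ_d ≠ 0 (paired t-test on the differences, two-sided).
t = d̄/(s_d/√n) = 857/(1080/√13) = 2.861
df = n − 1 = 12
Two-sided p-value ≈ 0.014
Since p ≈ 0.014 < α = 0.025, reject H0; the evidence is statistically significant.

2.861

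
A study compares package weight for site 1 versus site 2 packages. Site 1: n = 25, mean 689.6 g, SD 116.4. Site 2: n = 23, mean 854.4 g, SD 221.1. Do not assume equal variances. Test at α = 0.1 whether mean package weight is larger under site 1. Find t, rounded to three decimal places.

-3.191

Let group 1 = site 1, group 2 = site 2. H0: μ_1 = μ_2; H1: μ_1 > μ_2 (Welch's two-sample t-test, right-tailed).
t = (x̄_1 − x̄_2)/√(s_1²/n_1 + s_2²/n_2) = (689.6 − 854.4)/√(116.4²/25 + 221.1²/23) = -3.191
Welch–Satterthwaite df ≈ 32.70
p-value = P(T ≥ -3.191) ≈ 0.998
Since p ≈ 0.998 > α = 0.1, fail to reject H0; the data do not provide sufficient evidence against H0.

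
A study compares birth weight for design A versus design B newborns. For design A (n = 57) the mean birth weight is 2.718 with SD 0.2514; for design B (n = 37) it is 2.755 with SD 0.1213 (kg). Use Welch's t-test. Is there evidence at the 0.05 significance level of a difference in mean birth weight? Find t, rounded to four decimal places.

-0.9533

Let group 1 = design A, group 2 = design B. H0: μ_1 = μ_2; H1: μ_1 ≠ μ_2 (Welch's two-sample t-test, two-sided).
t = (x̄_1 − x̄_2)/√(s_1²/n_1 + s_2²/n_2) = (2.718 − 2.755)/√(0.2514²/57 + 0.1213²/37) = -0.9533
Welch–Satterthwaite df ≈ 86.14
Two-sided p-value ≈ 0.343
Since p ≈ 0.343 > α = 0.05, fail to reject H0; the data do not provide sufficient evidence against H0.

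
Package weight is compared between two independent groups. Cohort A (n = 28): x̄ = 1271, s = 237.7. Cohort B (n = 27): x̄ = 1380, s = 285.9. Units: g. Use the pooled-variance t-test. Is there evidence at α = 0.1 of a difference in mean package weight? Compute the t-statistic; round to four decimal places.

Let group 1 = cohort A, group 2 = cohort B. H0: μ_1 = μ_2; H1: μ_1 ≠ μ_2 (two-sample pooled-variance t-test, two-sided).
s_p² = [(28−1)·237.7² + (27−1)·285.9²]/(28+27−2) = 68882
t = (1271 − 1380)/√[68882·(1/28 + 1/27)] = -1.5398
df = n₁ + n₂ − 2 = 53
Two-sided p-value ≈ 0.130
Since p ≈ 0.130 > α = 0.1, fail to reject H0; the data do not provide sufficient evidence against H0.

-1.5398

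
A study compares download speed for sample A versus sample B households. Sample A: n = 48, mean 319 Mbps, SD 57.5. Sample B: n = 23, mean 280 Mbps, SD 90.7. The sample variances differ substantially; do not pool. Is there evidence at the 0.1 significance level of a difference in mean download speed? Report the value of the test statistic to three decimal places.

1.888

Let group 1 = sample A, group 2 = sample B. H0: μ_1 = μ_2; H1: μ_1 ≠ μ_2 (Welch's two-sample t-test, two-sided).
t = (x̄_1 − x̄_2)/√(s_1²/n_1 + s_2²/n_2) = (319 − 280)/√(57.5²/48 + 90.7²/23) = 1.888
Welch–Satterthwaite df ≈ 30.76
Two-sided p-value ≈ 0.068
Since p ≈ 0.068 < α = 0.1, reject H0; the evidence is statistically significant.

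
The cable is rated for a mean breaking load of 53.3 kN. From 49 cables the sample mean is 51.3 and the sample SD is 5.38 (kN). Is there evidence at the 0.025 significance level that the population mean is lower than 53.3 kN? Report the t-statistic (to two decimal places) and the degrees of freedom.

H0: μ = 53.3; H1: μ < 53.3 (one-sample t-test, left-tailed).
t = (x̄ − μ₀)/(s/√n) = (51.3 − 53.3)/(5.38/√49) = -2.60
df = n − 1 = 48
p-value = P(T ≤ -2.60) ≈ 0.006
Since p ≈ 0.006 < α = 0.025, reject H0; the evidence is statistically significant.

t = -2.60, df = 48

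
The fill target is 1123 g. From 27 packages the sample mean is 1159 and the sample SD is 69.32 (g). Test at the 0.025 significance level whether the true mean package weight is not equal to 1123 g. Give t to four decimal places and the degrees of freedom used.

H0: μ = 1123; H1: μ ≠ 1123 (one-sample t-test, two-sided).
t = (x̄ − μ₀)/(s/√n) = (1159 − 1123)/(69.32/√27) = 2.6985
df = n − 1 = 26
Two-sided p-value ≈ 0.012
Since p ≈ 0.012 < α = 0.025, reject H0; the data support H1.

t = 2.6985, df = 26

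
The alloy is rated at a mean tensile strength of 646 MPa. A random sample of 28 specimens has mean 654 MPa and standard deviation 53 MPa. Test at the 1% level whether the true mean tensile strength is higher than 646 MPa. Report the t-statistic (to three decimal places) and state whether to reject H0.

t = 0.799; fail to reject H0

H0: μ = 646; H1: μ > 646 (one-sample t-test, right-tailed).
t = (x̄ − μ₀)/(s/√n) = (654 − 646)/(53/√28) = 0.799
df = n − 1 = 27
p-value = P(T ≥ 0.799) ≈ 0.2157
Since p ≈ 0.2157 > α = 0.01, fail to reject H0; the evidence is not statistically significant.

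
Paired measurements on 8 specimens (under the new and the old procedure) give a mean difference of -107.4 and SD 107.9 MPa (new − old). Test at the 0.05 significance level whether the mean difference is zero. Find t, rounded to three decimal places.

-2.815

H0: μ_d = 0; H1: μ_d ≠ 0 (paired t-test on the differences, two-sided).
t = d̄/(s_d/√n) = -107.4/(107.9/√8) = -2.815
df = n − 1 = 7
Two-sided p-value ≈ 0.0259
Since p ≈ 0.0259 < α = 0.05, reject H0; the data support H1.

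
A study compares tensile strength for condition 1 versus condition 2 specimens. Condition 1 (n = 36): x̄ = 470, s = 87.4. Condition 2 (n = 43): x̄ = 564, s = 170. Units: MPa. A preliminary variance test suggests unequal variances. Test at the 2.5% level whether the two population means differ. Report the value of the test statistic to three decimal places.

-3.161

Let group 1 = condition 1, group 2 = condition 2. H0: μ_1 = μ_2; H1: μ_1 ≠ μ_2 (Welch's two-sample t-test, two-sided).
t = (x̄_1 − x̄_2)/√(s_1²/n_1 + s_2²/n_2) = (470 − 564)/√(87.4²/36 + 170²/43) = -3.161
Welch–Satterthwaite df ≈ 64.94
Two-sided p-value ≈ 0.002
Since p ≈ 0.002 < α = 0.025, reject H0; the data support H1.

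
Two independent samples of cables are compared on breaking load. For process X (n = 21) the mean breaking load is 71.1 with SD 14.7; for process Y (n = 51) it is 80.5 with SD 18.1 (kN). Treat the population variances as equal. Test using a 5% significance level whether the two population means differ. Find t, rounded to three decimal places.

Let group 1 = process X, group 2 = process Y. H0: μ_1 = μ_2; H1: μ_1 ≠ μ_2 (two-sample pooled-variance t-test, two-sided).
s_p² = [(21−1)·14.7² + (51−1)·18.1²]/(21+51−2) = 295.747
t = (71.1 − 80.5)/√[295.747·(1/21 + 1/51)] = -2.108
df = n₁ + n₂ − 2 = 70
Two-sided p-value ≈ 0.039
Since p ≈ 0.039 < α = 0.05, reject H0; the data support H1.

-2.108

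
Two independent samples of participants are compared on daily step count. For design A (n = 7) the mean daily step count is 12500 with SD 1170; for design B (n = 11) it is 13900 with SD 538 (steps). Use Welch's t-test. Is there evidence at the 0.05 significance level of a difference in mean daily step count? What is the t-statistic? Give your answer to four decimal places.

Let group 1 = design A, group 2 = design B. H0: μ_1 = μ_2; H1: μ_1 ≠ μ_2 (Welch's two-sample t-test, two-sided).
t = (x̄_1 − x̄_2)/√(s_1²/n_1 + s_2²/n_2) = (12500 − 13900)/√(1170²/7 + 538²/11) = -2.9722
Welch–Satterthwaite df ≈ 7.64
Two-sided p-value ≈ 0.0188
Since p ≈ 0.0188 < α = 0.05, reject H0; the data support H1.

-2.9722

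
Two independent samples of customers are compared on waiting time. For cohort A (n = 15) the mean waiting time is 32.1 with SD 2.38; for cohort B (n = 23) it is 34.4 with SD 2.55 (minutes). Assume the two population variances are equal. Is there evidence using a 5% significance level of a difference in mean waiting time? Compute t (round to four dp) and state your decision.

Let group 1 = cohort A, group 2 = cohort B. H0: μ_1 = μ_2; H1: μ_1 ≠ μ_2 (two-sample pooled-variance t-test, two-sided).
s_p² = [(15−1)·2.38² + (23−1)·2.55²]/(15+23−2) = 6.17657
t = (32.1 − 34.4)/√[6.17657·(1/15 + 1/23)] = -2.7885
df = n₁ + n₂ − 2 = 36
Two-sided p-value ≈ 0.008
Since p ≈ 0.008 < α = 0.05, reject H0; the evidence is statistically significant.

t = -2.7885; reject H0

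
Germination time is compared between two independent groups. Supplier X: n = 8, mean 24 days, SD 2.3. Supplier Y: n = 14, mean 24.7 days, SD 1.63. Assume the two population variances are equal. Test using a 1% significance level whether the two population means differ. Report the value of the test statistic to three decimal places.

Let group 1 = supplier X, group 2 = supplier Y. H0: μ_1 = μ_2; H1: μ_1 ≠ μ_2 (two-sample pooled-variance t-test, two-sided).
s_p² = [(8−1)·2.3² + (14−1)·1.63²]/(8+14−2) = 3.57848
t = (24 − 24.7)/√[3.57848·(1/8 + 1/14)] = -0.835
df = n₁ + n₂ − 2 = 20
Two-sided p-value ≈ 0.4136
Since p ≈ 0.4136 > α = 0.01, fail to reject H0; the data do not provide sufficient evidence against H0.

-0.835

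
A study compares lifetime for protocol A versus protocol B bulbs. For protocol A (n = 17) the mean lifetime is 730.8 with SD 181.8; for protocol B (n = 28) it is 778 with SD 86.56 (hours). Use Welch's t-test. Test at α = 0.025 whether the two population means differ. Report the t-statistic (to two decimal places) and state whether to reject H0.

t = -1.00; fail to reject H0

Let group 1 = protocol A, group 2 = protocol B. H0: μ_1 = μ_2; H1: μ_1 ≠ μ_2 (Welch's two-sample t-test, two-sided).
t = (x̄_1 − x̄_2)/√(s_1²/n_1 + s_2²/n_2) = (730.8 − 778)/√(181.8²/17 + 86.56²/28) = -1.00
Welch–Satterthwaite df ≈ 20.48
Two-sided p-value ≈ 0.3273
Since p ≈ 0.3273 > α = 0.025, fail to reject H0; the data do not provide sufficient evidence against H0.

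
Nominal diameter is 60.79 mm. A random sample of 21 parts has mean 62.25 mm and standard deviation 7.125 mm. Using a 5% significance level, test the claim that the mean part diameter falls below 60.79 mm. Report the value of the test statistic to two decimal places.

H0: μ = 60.79; H1: μ < 60.79 (one-sample t-test, left-tailed).
t = (x̄ − μ₀)/(s/√n) = (62.25 − 60.79)/(7.125/√21) = 0.94
df = n − 1 = 20
p-value = P(T ≤ 0.94) ≈ 0.8205
Since p ≈ 0.8205 > α = 0.05, fail to reject H0; the evidence is not statistically significant.

0.94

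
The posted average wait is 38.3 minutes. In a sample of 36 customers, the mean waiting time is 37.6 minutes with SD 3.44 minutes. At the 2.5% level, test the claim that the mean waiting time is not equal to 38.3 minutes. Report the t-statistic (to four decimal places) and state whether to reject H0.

t = -1.2209; fail to reject H0

H0: μ = 38.3; H1: μ ≠ 38.3 (one-sample t-test, two-sided).
t = (x̄ − μ₀)/(s/√n) = (37.6 − 38.3)/(3.44/√36) = -1.2209
df = n − 1 = 35
Two-sided p-value ≈ 0.2303
Since p ≈ 0.2303 > α = 0.025, fail to reject H0; the evidence is not statistically significant.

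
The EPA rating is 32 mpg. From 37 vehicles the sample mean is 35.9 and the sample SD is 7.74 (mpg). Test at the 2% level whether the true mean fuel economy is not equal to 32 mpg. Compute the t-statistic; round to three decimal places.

H0: μ = 32; H1: μ ≠ 32 (one-sample t-test, two-sided).
t = (x̄ − μ₀)/(s/√n) = (35.9 − 32)/(7.74/√37) = 3.065
df = n − 1 = 36
Two-sided p-value ≈ 0.004
Since p ≈ 0.004 < α = 0.02, reject H0; the evidence is statistically significant.

3.065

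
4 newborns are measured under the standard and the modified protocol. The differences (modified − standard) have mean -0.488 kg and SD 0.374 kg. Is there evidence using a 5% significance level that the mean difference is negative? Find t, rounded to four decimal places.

-2.6096

H0: μ_d = 0; H1: μ_d < 0 (paired t-test on the differences, left-tailed).
t = d̄/(s_d/√n) = -0.488/(0.374/√4) = -2.6096
df = n − 1 = 3
p-value = P(T ≤ -2.6096) ≈ 0.040
Since p ≈ 0.040 < α = 0.05, reject H0; the evidence is statistically significant.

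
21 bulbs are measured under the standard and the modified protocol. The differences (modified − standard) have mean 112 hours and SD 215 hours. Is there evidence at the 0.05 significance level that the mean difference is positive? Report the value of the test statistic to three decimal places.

2.387

H0: μ_d = 0; H1: μ_d > 0 (paired t-test on the differences, right-tailed).
t = d̄/(s_d/√n) = 112/(215/√21) = 2.387
df = n − 1 = 20
p-value = P(T ≥ 2.387) ≈ 0.0135
Since p ≈ 0.0135 < α = 0.05, reject H0; the evidence is statistically significant.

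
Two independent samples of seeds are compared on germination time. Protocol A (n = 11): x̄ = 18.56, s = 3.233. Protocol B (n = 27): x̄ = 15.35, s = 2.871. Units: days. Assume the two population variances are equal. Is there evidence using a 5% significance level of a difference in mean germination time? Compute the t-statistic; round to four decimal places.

3.0155

Let group 1 = protocol A, group 2 = protocol B. H0: μ_1 = μ_2; H1: μ_1 ≠ μ_2 (two-sample pooled-variance t-test, two-sided).
s_p² = [(11−1)·3.233² + (27−1)·2.871²]/(11+27−2) = 8.85643
t = (18.56 − 15.35)/√[8.85643·(1/11 + 1/27)] = 3.0155
df = n₁ + n₂ − 2 = 36
Two-sided p-value ≈ 0.0047
Since p ≈ 0.0047 < α = 0.05, reject H0; the evidence is statistically significant.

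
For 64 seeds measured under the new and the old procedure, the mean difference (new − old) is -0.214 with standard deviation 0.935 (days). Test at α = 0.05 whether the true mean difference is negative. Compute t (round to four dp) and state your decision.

t = -1.8310; reject H0

H0: μ_d = 0; H1: μ_d < 0 (paired t-test on the differences, left-tailed).
t = d̄/(s_d/√n) = -0.214/(0.935/√64) = -1.8310
df = n − 1 = 63
p-value = P(T ≤ -1.8310) ≈ 0.0359
Since p ≈ 0.0359 < α = 0.05, reject H0; the evidence is statistically significant.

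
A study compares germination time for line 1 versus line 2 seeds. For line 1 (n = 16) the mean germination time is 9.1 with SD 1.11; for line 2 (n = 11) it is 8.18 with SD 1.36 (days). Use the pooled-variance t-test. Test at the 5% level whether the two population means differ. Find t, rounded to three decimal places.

Let group 1 = line 1, group 2 = line 2. H0: μ_1 = μ_2; H1: μ_1 ≠ μ_2 (two-sample pooled-variance t-test, two-sided).
s_p² = [(16−1)·1.11² + (11−1)·1.36²]/(16+11−2) = 1.4791
t = (9.1 − 8.18)/√[1.4791·(1/16 + 1/11)] = 1.931
df = n₁ + n₂ − 2 = 25
Two-sided p-value ≈ 0.065
Since p ≈ 0.065 > α = 0.05, fail to reject H0; the data do not provide sufficient evidence against H0.

1.931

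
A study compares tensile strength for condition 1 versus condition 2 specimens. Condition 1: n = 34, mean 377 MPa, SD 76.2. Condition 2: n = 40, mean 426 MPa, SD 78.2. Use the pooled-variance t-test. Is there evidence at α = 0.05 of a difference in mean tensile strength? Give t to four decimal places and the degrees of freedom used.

t = -2.7179, df = 72

Let group 1 = condition 1, group 2 = condition 2. H0: μ_1 = μ_2; H1: μ_1 ≠ μ_2 (two-sample pooled-variance t-test, two-sided).
s_p² = [(34−1)·76.2² + (40−1)·78.2²]/(34+40−2) = 5973.71
t = (377 − 426)/√[5973.71·(1/34 + 1/40)] = -2.7179
df = n₁ + n₂ − 2 = 72
Two-sided p-value ≈ 0.008
Since p ≈ 0.008 < α = 0.05, reject H0; the data support H1.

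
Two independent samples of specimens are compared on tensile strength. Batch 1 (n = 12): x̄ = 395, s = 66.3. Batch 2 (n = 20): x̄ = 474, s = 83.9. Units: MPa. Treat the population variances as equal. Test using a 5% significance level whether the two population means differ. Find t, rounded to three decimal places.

Let group 1 = batch 1, group 2 = batch 2. H0: μ_1 = μ_2; H1: μ_1 ≠ μ_2 (two-sample pooled-variance t-test, two-sided).
s_p² = [(12−1)·66.3² + (20−1)·83.9²]/(12+20−2) = 6069.92
t = (395 − 474)/√[6069.92·(1/12 + 1/20)] = -2.777
df = n₁ + n₂ − 2 = 30
Two-sided p-value ≈ 0.009
Since p ≈ 0.009 < α = 0.05, reject H0; the data support H1.

-2.777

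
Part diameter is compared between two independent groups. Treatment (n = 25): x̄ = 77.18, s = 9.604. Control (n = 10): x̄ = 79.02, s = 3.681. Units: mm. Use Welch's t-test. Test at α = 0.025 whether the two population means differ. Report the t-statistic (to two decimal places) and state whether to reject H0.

Let group 1 = treatment, group 2 = control. H0: μ_1 = μ_2; H1: μ_1 ≠ μ_2 (Welch's two-sample t-test, two-sided).
t = (x̄_1 − x̄_2)/√(s_1²/n_1 + s_2²/n_2) = (77.18 − 79.02)/√(9.604²/25 + 3.681²/10) = -0.82
Welch–Satterthwaite df ≈ 33.00
Two-sided p-value ≈ 0.419
Since p ≈ 0.419 > α = 0.025, fail to reject H0; the evidence is not statistically significant.

t = -0.82; fail to reject H0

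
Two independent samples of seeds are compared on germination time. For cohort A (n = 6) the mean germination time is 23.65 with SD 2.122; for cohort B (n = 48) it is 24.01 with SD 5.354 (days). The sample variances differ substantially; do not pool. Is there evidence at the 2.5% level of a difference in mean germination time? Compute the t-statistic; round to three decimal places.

Let group 1 = cohort A, group 2 = cohort B. H0: μ_1 = μ_2; H1: μ_1 ≠ μ_2 (Welch's two-sample t-test, two-sided).
t = (x̄_1 − x̄_2)/√(s_1²/n_1 + s_2²/n_2) = (23.65 − 24.01)/√(2.122²/6 + 5.354²/48) = -0.310
Welch–Satterthwaite df ≈ 15.11
Two-sided p-value ≈ 0.761
Since p ≈ 0.761 > α = 0.025, fail to reject H0; the evidence is not statistically significant.

-0.310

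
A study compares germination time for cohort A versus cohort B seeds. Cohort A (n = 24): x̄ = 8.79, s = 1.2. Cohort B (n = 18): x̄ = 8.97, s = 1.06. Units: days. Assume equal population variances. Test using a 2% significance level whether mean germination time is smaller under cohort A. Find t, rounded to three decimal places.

-0.505

Let group 1 = cohort A, group 2 = cohort B. H0: μ_1 = μ_2; H1: μ_1 < μ_2 (two-sample pooled-variance t-test, left-tailed).
s_p² = [(24−1)·1.2² + (18−1)·1.06²]/(24+18−2) = 1.30553
t = (8.79 − 8.97)/√[1.30553·(1/24 + 1/18)] = -0.505
df = n₁ + n₂ − 2 = 40
p-value = P(T ≤ -0.505) ≈ 0.3081
Since p ≈ 0.3081 > α = 0.02, fail to reject H0; the evidence is not statistically significant.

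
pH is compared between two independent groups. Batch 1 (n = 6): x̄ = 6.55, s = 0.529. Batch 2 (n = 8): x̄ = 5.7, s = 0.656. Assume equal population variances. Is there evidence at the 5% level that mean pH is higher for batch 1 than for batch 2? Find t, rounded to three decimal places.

Let group 1 = batch 1, group 2 = batch 2. H0: μ_1 = μ_2; H1: μ_1 > μ_2 (two-sample pooled-variance t-test, right-tailed).
s_p² = [(6−1)·0.529² + (8−1)·0.656²]/(6+8−2) = 0.36763
t = (6.55 − 5.7)/√[0.36763·(1/6 + 1/8)] = 2.596
df = n₁ + n₂ − 2 = 12
p-value = P(T ≥ 2.596) ≈ 0.0117
Since p ≈ 0.0117 < α = 0.05, reject H0; the data support H1.

2.596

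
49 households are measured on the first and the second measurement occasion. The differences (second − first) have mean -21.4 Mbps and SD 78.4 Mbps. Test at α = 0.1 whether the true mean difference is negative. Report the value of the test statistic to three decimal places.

-1.911

H0: μ_d = 0; H1: μ_d < 0 (paired t-test on the differences, left-tailed).
t = d̄/(s_d/√n) = -21.4/(78.4/√49) = -1.911
df = n − 1 = 48
p-value = P(T ≤ -1.911) ≈ 0.031
Since p ≈ 0.031 < α = 0.1, reject H0; the evidence is statistically significant.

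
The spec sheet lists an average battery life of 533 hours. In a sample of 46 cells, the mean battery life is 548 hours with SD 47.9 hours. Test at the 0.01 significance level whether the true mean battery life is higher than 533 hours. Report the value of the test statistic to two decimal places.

2.12

H0: μ = 533; H1: μ > 533 (one-sample t-test, right-tailed).
t = (x̄ − μ₀)/(s/√n) = (548 − 533)/(47.9/√46) = 2.12
df = n − 1 = 45
p-value = P(T ≥ 2.12) ≈ 0.0196
Since p ≈ 0.0196 > α = 0.01, fail to reject H0; the evidence is not statistically significant.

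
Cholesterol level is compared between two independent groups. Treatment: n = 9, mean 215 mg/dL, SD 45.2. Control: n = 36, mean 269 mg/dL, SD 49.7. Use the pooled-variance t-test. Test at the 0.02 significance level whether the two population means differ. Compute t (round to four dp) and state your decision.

t = -2.9635; reject H0

Let group 1 = treatment, group 2 = control. H0: μ_1 = μ_2; H1: μ_1 ≠ μ_2 (two-sample pooled-variance t-test, two-sided).
s_p² = [(9−1)·45.2² + (36−1)·49.7²]/(9+36−2) = 2390.64
t = (215 − 269)/√[2390.64·(1/9 + 1/36)] = -2.9635
df = n₁ + n₂ − 2 = 43
Two-sided p-value ≈ 0.0049
Since p ≈ 0.0049 < α = 0.02, reject H0; the evidence is statistically significant.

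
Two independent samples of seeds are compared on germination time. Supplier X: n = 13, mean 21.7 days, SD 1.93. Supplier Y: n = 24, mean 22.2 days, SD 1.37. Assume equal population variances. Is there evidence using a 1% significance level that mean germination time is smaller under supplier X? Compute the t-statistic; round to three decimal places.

Let group 1 = supplier X, group 2 = supplier Y. H0: μ_1 = μ_2; H1: μ_1 < μ_2 (two-sample pooled-variance t-test, left-tailed).
s_p² = [(13−1)·1.93² + (24−1)·1.37²]/(13+24−2) = 2.5105
t = (21.7 − 22.2)/√[2.5105·(1/13 + 1/24)] = -0.916
df = n₁ + n₂ − 2 = 35
p-value = P(T ≤ -0.916) ≈ 0.183
Since p ≈ 0.183 > α = 0.01, fail to reject H0; the data do not provide sufficient evidence against H0.

-0.916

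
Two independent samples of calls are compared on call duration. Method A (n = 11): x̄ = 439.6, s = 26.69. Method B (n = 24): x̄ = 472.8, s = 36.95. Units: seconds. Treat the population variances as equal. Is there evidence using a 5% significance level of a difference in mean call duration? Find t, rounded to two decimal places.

Let group 1 = method A, group 2 = method B. H0: μ_1 = μ_2; H1: μ_1 ≠ μ_2 (two-sample pooled-variance t-test, two-sided).
s_p² = [(11−1)·26.69² + (24−1)·36.95²]/(11+24−2) = 1167.44
t = (439.6 − 472.8)/√[1167.44·(1/11 + 1/24)] = -2.67
df = n₁ + n₂ − 2 = 33
Two-sided p-value ≈ 0.0117
Since p ≈ 0.0117 < α = 0.05, reject H0; the data support H1.

-2.67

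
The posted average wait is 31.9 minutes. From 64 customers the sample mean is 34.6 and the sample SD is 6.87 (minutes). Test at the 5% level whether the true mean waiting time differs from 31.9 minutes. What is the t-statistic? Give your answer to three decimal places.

3.144

H0: μ = 31.9; H1: μ ≠ 31.9 (one-sample t-test, two-sided).
t = (x̄ − μ₀)/(s/√n) = (34.6 − 31.9)/(6.87/√64) = 3.144
df = n − 1 = 63
Two-sided p-value ≈ 0.003
Since p ≈ 0.003 < α = 0.05, reject H0; the evidence is statistically significant.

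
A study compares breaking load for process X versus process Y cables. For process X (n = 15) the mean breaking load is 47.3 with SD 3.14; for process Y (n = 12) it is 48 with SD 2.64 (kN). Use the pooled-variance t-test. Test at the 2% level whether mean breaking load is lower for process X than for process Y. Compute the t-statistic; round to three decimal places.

-0.617

Let group 1 = process X, group 2 = process Y. H0: μ_1 = μ_2; H1: μ_1 < μ_2 (two-sample pooled-variance t-test, left-tailed).
s_p² = [(15−1)·3.14² + (12−1)·2.64²]/(15+12−2) = 8.588
t = (47.3 − 48)/√[8.588·(1/15 + 1/12)] = -0.617
df = n₁ + n₂ − 2 = 25
p-value = P(T ≤ -0.617) ≈ 0.2715
Since p ≈ 0.2715 > α = 0.02, fail to reject H0; the evidence is not statistically significant.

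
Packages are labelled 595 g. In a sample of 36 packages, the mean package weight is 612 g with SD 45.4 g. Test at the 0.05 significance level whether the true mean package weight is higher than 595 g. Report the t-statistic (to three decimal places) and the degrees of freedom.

H0: μ = 595; H1: μ > 595 (one-sample t-test, right-tailed).
t = (x̄ − μ₀)/(s/√n) = (612 − 595)/(45.4/√36) = 2.247
df = n − 1 = 35
p-value = P(T ≥ 2.247) ≈ 0.0155
Since p ≈ 0.0155 < α = 0.05, reject H0; the evidence is statistically significant.

t = 2.247, df = 35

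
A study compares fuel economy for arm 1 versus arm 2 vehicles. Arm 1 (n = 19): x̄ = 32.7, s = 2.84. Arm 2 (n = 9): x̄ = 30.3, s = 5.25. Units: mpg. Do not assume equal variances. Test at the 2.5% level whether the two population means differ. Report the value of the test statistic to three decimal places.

1.285

Let group 1 = arm 1, group 2 = arm 2. H0: μ_1 = μ_2; H1: μ_1 ≠ μ_2 (Welch's two-sample t-test, two-sided).
t = (x̄_1 − x̄_2)/√(s_1²/n_1 + s_2²/n_2) = (32.7 − 30.3)/√(2.84²/19 + 5.25²/9) = 1.285
Welch–Satterthwaite df ≈ 10.28
Two-sided p-value ≈ 0.2269
Since p ≈ 0.2269 > α = 0.025, fail to reject H0; the data do not provide sufficient evidence against H0.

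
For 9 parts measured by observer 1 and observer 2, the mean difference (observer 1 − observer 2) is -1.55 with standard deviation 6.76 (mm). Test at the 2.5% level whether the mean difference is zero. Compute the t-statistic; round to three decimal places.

-0.688

H0: μ_d = 0; H1: μ_d ≠ 0 (paired t-test on the differences, two-sided).
t = d̄/(s_d/√n) = -1.55/(6.76/√9) = -0.688
df = n − 1 = 8
Two-sided p-value ≈ 0.511
Since p ≈ 0.511 > α = 0.025, fail to reject H0; the data do not provide sufficient evidence against H0.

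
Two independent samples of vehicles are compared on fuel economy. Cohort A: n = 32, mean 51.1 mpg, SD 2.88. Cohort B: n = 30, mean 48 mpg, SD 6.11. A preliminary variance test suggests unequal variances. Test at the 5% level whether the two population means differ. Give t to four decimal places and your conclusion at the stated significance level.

Let group 1 = cohort A, group 2 = cohort B. H0: μ_1 = μ_2; H1: μ_1 ≠ μ_2 (Welch's two-sample t-test, two-sided).
t = (x̄_1 − x̄_2)/√(s_1²/n_1 + s_2²/n_2) = (51.1 − 48)/√(2.88²/32 + 6.11²/30) = 2.5281
Welch–Satterthwaite df ≈ 40.69
Two-sided p-value ≈ 0.015
Since p ≈ 0.015 < α = 0.05, reject H0; the evidence is statistically significant.

t = 2.5281; reject H0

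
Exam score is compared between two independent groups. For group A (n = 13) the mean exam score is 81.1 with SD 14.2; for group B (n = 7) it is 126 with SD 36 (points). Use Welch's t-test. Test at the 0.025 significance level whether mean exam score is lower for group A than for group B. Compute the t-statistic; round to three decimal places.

Let group 1 = group A, group 2 = group B. H0: μ_1 = μ_2; H1: μ_1 < μ_2 (Welch's two-sample t-test, left-tailed).
t = (x̄_1 − x̄_2)/√(s_1²/n_1 + s_2²/n_2) = (81.1 − 126)/√(14.2²/13 + 36²/7) = -3.170
Welch–Satterthwaite df ≈ 7.02
p-value = P(T ≤ -3.170) ≈ 0.0078
Since p ≈ 0.0078 < α = 0.025, reject H0; the data support H1.

-3.170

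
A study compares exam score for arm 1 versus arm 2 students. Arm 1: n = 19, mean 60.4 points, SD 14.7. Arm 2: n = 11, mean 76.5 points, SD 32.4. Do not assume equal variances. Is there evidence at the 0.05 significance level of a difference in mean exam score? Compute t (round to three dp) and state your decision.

t = -1.558; fail to reject H0

Let group 1 = arm 1, group 2 = arm 2. H0: μ_1 = μ_2; H1: μ_1 ≠ μ_2 (Welch's two-sample t-test, two-sided).
t = (x̄_1 − x̄_2)/√(s_1²/n_1 + s_2²/n_2) = (60.4 − 76.5)/√(14.7²/19 + 32.4²/11) = -1.558
Welch–Satterthwaite df ≈ 12.43
Two-sided p-value ≈ 0.1444
Since p ≈ 0.1444 > α = 0.05, fail to reject H0; the data do not provide sufficient evidence against H0.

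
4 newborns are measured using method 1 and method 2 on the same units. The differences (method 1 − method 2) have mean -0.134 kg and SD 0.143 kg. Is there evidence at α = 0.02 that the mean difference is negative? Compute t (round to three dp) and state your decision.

t = -1.874; fail to reject H0

H0: μ_d = 0; H1: μ_d < 0 (paired t-test on the differences, left-tailed).
t = d̄/(s_d/√n) = -0.134/(0.143/√4) = -1.874
df = n − 1 = 3
p-value = P(T ≤ -1.874) ≈ 0.0788
Since p ≈ 0.0788 > α = 0.02, fail to reject H0; the data do not provide sufficient evidence against H0.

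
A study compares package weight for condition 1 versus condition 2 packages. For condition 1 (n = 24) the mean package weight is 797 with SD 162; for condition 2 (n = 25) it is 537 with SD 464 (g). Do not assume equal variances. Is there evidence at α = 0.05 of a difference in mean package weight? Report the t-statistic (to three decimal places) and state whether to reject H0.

t = 2.639; reject H0

Let group 1 = condition 1, group 2 = condition 2. H0: μ_1 = μ_2; H1: μ_1 ≠ μ_2 (Welch's two-sample t-test, two-sided).
t = (x̄_1 − x̄_2)/√(s_1²/n_1 + s_2²/n_2) = (797 − 537)/√(162²/24 + 464²/25) = 2.639
Welch–Satterthwaite df ≈ 29.98
Two-sided p-value ≈ 0.013
Since p ≈ 0.013 < α = 0.05, reject H0; the evidence is statistically significant.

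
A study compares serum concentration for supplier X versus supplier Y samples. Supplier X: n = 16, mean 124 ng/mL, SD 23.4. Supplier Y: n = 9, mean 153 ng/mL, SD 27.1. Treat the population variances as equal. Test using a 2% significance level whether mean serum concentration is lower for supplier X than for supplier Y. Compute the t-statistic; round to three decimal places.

-2.812

Let group 1 = supplier X, group 2 = supplier Y. H0: μ_1 = μ_2; H1: μ_1 < μ_2 (two-sample pooled-variance t-test, left-tailed).
s_p² = [(16−1)·23.4² + (9−1)·27.1²]/(16+9−2) = 612.551
t = (124 − 153)/√[612.551·(1/16 + 1/9)] = -2.812
df = n₁ + n₂ − 2 = 23
p-value = P(T ≤ -2.812) ≈ 0.005
Since p ≈ 0.005 < α = 0.02, reject H0; the data support H1.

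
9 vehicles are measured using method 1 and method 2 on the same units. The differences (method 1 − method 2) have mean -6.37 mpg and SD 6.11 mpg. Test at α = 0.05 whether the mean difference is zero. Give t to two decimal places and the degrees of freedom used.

t = -3.13, df = 8

H0: μ_d = 0; H1: μ_d ≠ 0 (paired t-test on the differences, two-sided).
t = d̄/(s_d/√n) = -6.37/(6.11/√9) = -3.13
df = n − 1 = 8
Two-sided p-value ≈ 0.0141
Since p ≈ 0.0141 < α = 0.05, reject H0; the data support H1.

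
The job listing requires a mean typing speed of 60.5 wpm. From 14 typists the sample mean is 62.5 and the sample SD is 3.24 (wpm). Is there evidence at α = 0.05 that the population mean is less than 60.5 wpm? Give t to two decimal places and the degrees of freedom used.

H0: μ = 60.5; H1: μ < 60.5 (one-sample t-test, left-tailed).
t = (x̄ − μ₀)/(s/√n) = (62.5 − 60.5)/(3.24/√14) = 2.31
df = n − 1 = 13
p-value = P(T ≤ 2.31) ≈ 0.9810
Since p ≈ 0.9810 > α = 0.05, fail to reject H0; the evidence is not statistically significant.

t = 2.31, df = 13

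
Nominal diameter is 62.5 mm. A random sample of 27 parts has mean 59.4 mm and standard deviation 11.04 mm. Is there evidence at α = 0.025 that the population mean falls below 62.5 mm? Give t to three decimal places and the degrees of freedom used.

H0: μ = 62.5; H1: μ < 62.5 (one-sample t-test, left-tailed).
t = (x̄ − μ₀)/(s/√n) = (59.4 − 62.5)/(11.04/√27) = -1.459
df = n − 1 = 26
p-value = P(T ≤ -1.459) ≈ 0.078
Since p ≈ 0.078 > α = 0.025, fail to reject H0; the data do not provide sufficient evidence against H0.

t = -1.459, df = 26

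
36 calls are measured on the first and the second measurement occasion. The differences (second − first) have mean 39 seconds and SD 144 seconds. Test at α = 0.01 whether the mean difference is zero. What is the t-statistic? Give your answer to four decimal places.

H0: μ_d = 0; H1: μ_d ≠ 0 (paired t-test on the differences, two-sided).
t = d̄/(s_d/√n) = 39/(144/√36) = 1.6250
df = n − 1 = 35
Two-sided p-value ≈ 0.113
Since p ≈ 0.113 > α = 0.01, fail to reject H0; the data do not provide sufficient evidence against H0.

1.6250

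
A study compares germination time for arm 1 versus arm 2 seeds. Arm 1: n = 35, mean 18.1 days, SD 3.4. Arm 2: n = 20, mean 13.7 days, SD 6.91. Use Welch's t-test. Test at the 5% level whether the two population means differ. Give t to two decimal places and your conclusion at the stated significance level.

t = 2.67; reject H0

Let group 1 = arm 1, group 2 = arm 2. H0: μ_1 = μ_2; H1: μ_1 ≠ μ_2 (Welch's two-sample t-test, two-sided).
t = (x̄_1 − x̄_2)/√(s_1²/n_1 + s_2²/n_2) = (18.1 − 13.7)/√(3.4²/35 + 6.91²/20) = 2.67
Welch–Satterthwaite df ≈ 24.36
Two-sided p-value ≈ 0.013
Since p ≈ 0.013 < α = 0.05, reject H0; the evidence is statistically significant.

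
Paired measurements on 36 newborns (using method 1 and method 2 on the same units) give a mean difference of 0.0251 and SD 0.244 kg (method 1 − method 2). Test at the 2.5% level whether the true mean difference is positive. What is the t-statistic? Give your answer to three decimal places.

H0: μ_d = 0; H1: μ_d > 0 (paired t-test on the differences, right-tailed).
t = d̄/(s_d/√n) = 0.0251/(0.244/√36) = 0.617
df = n − 1 = 35
p-value = P(T ≥ 0.617) ≈ 0.2705
Since p ≈ 0.2705 > α = 0.025, fail to reject H0; the evidence is not statistically significant.

0.617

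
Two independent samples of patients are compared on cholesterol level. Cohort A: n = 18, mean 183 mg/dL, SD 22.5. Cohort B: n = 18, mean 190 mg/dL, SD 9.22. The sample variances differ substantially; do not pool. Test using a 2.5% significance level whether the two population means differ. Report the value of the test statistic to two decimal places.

-1.22

Let group 1 = cohort A, group 2 = cohort B. H0: μ_1 = μ_2; H1: μ_1 ≠ μ_2 (Welch's two-sample t-test, two-sided).
t = (x̄_1 − x̄_2)/√(s_1²/n_1 + s_2²/n_2) = (183 − 190)/√(22.5²/18 + 9.22²/18) = -1.22
Welch–Satterthwaite df ≈ 22.55
Two-sided p-value ≈ 0.2346
Since p ≈ 0.2346 > α = 0.025, fail to reject H0; the data do not provide sufficient evidence against H0.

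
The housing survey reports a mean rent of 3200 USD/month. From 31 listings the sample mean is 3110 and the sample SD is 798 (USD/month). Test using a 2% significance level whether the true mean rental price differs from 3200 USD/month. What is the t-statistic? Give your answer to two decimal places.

-0.63

H0: μ = 3200; H1: μ ≠ 3200 (one-sample t-test, two-sided).
t = (x̄ − μ₀)/(s/√n) = (3110 − 3200)/(798/√31) = -0.63
df = n − 1 = 30
Two-sided p-value ≈ 0.535
Since p ≈ 0.535 > α = 0.02, fail to reject H0; the data do not provide sufficient evidence against H0.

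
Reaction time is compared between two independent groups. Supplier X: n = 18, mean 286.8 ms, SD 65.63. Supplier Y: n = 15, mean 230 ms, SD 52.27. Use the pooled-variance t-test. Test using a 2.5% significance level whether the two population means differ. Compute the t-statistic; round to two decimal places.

2.71

Let group 1 = supplier X, group 2 = supplier Y. H0: μ_1 = μ_2; H1: μ_1 ≠ μ_2 (two-sample pooled-variance t-test, two-sided).
s_p² = [(18−1)·65.63² + (15−1)·52.27²]/(18+15−2) = 3595.94
t = (286.8 − 230)/√[3595.94·(1/18 + 1/15)] = 2.71
df = n₁ + n₂ − 2 = 31
Two-sided p-value ≈ 0.011
Since p ≈ 0.011 < α = 0.025, reject H0; the data support H1.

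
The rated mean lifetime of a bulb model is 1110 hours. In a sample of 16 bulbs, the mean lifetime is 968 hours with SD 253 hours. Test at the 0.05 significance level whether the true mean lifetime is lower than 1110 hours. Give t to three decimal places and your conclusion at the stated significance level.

H0: μ = 1110; H1: μ < 1110 (one-sample t-test, left-tailed).
t = (x̄ − μ₀)/(s/√n) = (968 − 1110)/(253/√16) = -2.245
df = n − 1 = 15
p-value = P(T ≤ -2.245) ≈ 0.0201
Since p ≈ 0.0201 < α = 0.05, reject H0; the evidence is statistically significant.

t = -2.245; reject H0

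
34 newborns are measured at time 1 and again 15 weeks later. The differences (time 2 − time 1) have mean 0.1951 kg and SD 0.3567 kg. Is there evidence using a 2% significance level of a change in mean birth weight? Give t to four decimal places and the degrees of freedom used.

H0: μ_d = 0; H1: μ_d ≠ 0 (paired t-test on the differences, two-sided).
t = d̄/(s_d/√n) = 0.1951/(0.3567/√34) = 3.1893
df = n − 1 = 33
Two-sided p-value ≈ 0.003
Since p ≈ 0.003 < α = 0.02, reject H0; the evidence is statistically significant.

t = 3.1893, df = 33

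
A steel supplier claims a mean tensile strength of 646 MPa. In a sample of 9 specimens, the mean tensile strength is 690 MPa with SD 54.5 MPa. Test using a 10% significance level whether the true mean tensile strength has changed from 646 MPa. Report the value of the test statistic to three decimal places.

2.422

H0: μ = 646; H1: μ ≠ 646 (one-sample t-test, two-sided).
t = (x̄ − μ₀)/(s/√n) = (690 − 646)/(54.5/√9) = 2.422
df = n − 1 = 8
Two-sided p-value ≈ 0.042
Since p ≈ 0.042 < α = 0.1, reject H0; the evidence is statistically significant.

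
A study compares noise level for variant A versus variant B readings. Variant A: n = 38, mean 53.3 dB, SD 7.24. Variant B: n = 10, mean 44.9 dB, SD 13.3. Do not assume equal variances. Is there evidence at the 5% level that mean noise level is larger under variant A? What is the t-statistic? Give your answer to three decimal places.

Let group 1 = variant A, group 2 = variant B. H0: μ_1 = μ_2; H1: μ_1 > μ_2 (Welch's two-sample t-test, right-tailed).
t = (x̄_1 − x̄_2)/√(s_1²/n_1 + s_2²/n_2) = (53.3 − 44.9)/√(7.24²/38 + 13.3²/10) = 1.924
Welch–Satterthwaite df ≈ 10.44
p-value = P(T ≥ 1.924) ≈ 0.041
Since p ≈ 0.041 < α = 0.05, reject H0; the data support H1.

1.924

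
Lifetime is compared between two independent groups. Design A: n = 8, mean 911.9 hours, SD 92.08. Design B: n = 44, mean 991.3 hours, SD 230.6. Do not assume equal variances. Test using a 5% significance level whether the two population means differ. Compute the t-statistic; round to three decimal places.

Let group 1 = design A, group 2 = design B. H0: μ_1 = μ_2; H1: μ_1 ≠ μ_2 (Welch's two-sample t-test, two-sided).
t = (x̄_1 − x̄_2)/√(s_1²/n_1 + s_2²/n_2) = (911.9 − 991.3)/√(92.08²/8 + 230.6²/44) = -1.667
Welch–Satterthwaite df ≈ 26.46
Two-sided p-value ≈ 0.1073
Since p ≈ 0.1073 > α = 0.05, fail to reject H0; the data do not provide sufficient evidence against H0.

-1.667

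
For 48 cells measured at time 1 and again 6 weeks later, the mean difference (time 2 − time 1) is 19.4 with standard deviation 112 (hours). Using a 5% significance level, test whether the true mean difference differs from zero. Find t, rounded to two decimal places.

1.20

H0: μ_d = 0; H1: μ_d ≠ 0 (paired t-test on the differences, two-sided).
t = d̄/(s_d/√n) = 19.4/(112/√48) = 1.20
df = n − 1 = 47
Two-sided p-value ≈ 0.2361
Since p ≈ 0.2361 > α = 0.05, fail to reject H0; the evidence is not statistically significant.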